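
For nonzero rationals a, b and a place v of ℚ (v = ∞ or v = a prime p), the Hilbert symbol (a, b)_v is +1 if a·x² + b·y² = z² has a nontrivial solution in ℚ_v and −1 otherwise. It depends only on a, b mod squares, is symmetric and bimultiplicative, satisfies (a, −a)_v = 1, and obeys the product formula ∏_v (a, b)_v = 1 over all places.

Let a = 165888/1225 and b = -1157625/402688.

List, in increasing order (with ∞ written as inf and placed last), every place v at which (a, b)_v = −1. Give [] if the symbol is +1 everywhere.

[2, 3, 5, 13]

(a, b) ≡ (2, -1365) mod (ℚ^×)²; places V = {2, 3, 5, 7, 11, 13, ∞}.
(a,b)_2: α=11, β=-8; u≡1, v≡3 (mod 8); ε(u)ε(v)=0·1, αω(v)=11·1, βω(u)=-8·0; sum ≡ 1  ⇒  -1.
(a,b)_11: α=0, u≡2; β=-2, v≡8 (mod 11); (2|11)=-1, (8|11)=-1; sign (−1)^0·-1^-2·-1^0 = +1.
(a,b)_13: α=0, u≡7; β=-1, v≡9 (mod 13); (7|13)=-1, (9|13)=+1; sign (−1)^0·-1^-1·+1^0 = -1.
(a,b)_∞: sgn(2)=+, sgn(-1365)=−, so +1.
(a,b)_3: α=4, u≡2; β=3, v≡1 (mod 3); (2|3)=-1, (1|3)=+1; sign (−1)^0·-1^3·+1^4 = -1.
(a,b)_5: α=-2, u≡2; β=3, v≡3 (mod 5); (2|5)=-1, (3|5)=-1; sign (−1)^0·-1^3·-1^-2 = -1.
(a,b)_7: α=-2, u≡4; β=3, v≡1 (mod 7); (4|7)=+1, (1|7)=+1; sign (−1)^0·+1^3·+1^-2 = +1.
Ram(2, -1365) = {2, 3, 5, 13}; no ℚ_2-point on the conic.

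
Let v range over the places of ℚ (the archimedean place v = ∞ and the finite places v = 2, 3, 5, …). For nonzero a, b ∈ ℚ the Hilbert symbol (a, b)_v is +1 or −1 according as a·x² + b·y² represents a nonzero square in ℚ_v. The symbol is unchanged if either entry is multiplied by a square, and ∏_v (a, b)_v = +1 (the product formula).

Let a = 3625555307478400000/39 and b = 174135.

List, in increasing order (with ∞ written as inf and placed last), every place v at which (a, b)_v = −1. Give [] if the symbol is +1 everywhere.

[3, 13, 37, 43]

Mod squares: a ≡ 277048785, b ≡ 174135. Check v ∈ {∞, 2, 3, 5, 13, 19, 37, 43, 47}.
v=19: a=19^3·(≡3), b=19^1·(≡7) mod 19; (3|19)=-1, (7|19)=+1; (−1)^{3·1·9}·(-1)^1·(+1)^3 = +1.
v=∞: 277048785 > 0 and 174135 > 0  ⇒  (a,b)_∞ = +1.
v=5: a=5^5·(≡2), b=5^1·(≡2) mod 5; (2|5)=-1, (2|5)=-1; (−1)^{5·1·2}·(-1)^1·(-1)^5 = +1.
v=3: a=3^-1·(≡1), b=3^1·(≡1) mod 3; (1|3)=+1, (1|3)=+1; (−1)^{-1·1·1}·(+1)^1·(+1)^-1 = -1.
v=43: a=43^1·(≡1), b=43^0·(≡28) mod 43; (1|43)=+1, (28|43)=-1; (−1)^{1·0·21}·(+1)^0·(-1)^1 = -1.
v=13: a=13^-1·(≡1), b=13^1·(≡5) mod 13; (1|13)=+1, (5|13)=-1; (−1)^{-1·1·6}·(+1)^1·(-1)^-1 = -1.
v=37: a=37^1·(≡16), b=37^0·(≡13) mod 37; (16|37)=+1, (13|37)=-1; (−1)^{1·0·18}·(+1)^0·(-1)^1 = -1.
v=47: a=47^3·(≡28), b=47^1·(≡39) mod 47; (28|47)=+1, (39|47)=-1; (−1)^{3·1·23}·(+1)^1·(-1)^3 = +1.
v=2: v_2(a)=10, v_2(b)=0; units ≡ 1, 7 (mod 8); ε·ε+αω+βω = 0·1+10·0+0·0 ≡ 0  ⇒  (a,b)_2 = +1.
Ram(277048785, 174135) = {3, 13, 37, 43}; no ℚ_3-point on the conic.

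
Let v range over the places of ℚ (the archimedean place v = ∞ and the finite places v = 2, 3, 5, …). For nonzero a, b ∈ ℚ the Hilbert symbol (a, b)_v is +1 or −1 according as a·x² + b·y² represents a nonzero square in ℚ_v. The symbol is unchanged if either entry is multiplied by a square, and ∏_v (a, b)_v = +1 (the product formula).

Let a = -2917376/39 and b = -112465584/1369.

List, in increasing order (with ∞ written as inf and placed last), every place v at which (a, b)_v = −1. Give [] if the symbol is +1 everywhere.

[3, 7, 37, inf]

(a, b) ≡ (-111111, -1771) mod (ℚ^×)²; places V = {2, 3, 7, 11, 13, 23, 37, ∞}.
(a,b)_2: α=10, β=4; u≡1, v≡5 (mod 8); ε(u)ε(v)=0·0, αω(v)=10·1, βω(u)=4·0; sum ≡ 0  ⇒  +1.
(a,b)_7: α=1, u≡3; β=3, v≡5 (mod 7); (3|7)=-1, (5|7)=-1; sign (−1)^1·-1^3·-1^1 = -1.
(a,b)_37: α=1, u≡18; β=-2, v≡23 (mod 37); (18|37)=-1, (23|37)=-1; sign (−1)^0·-1^-2·-1^1 = -1.
(a,b)_23: α=0, u≡8; β=1, v≡7 (mod 23); (8|23)=+1, (7|23)=-1; sign (−1)^0·+1^1·-1^0 = +1.
(a,b)_3: α=-1, u≡1; β=4, v≡2 (mod 3); (1|3)=+1, (2|3)=-1; sign (−1)^0·+1^4·-1^-1 = -1.
(a,b)_13: α=-1, u≡2; β=0, v≡4 (mod 13); (2|13)=-1, (4|13)=+1; sign (−1)^0·-1^0·+1^-1 = +1.
(a,b)_∞: sgn(-111111)=−, sgn(-1771)=−, so -1.
(a,b)_11: α=1, u≡10; β=1, v≡3 (mod 11); (10|11)=-1, (3|11)=+1; sign (−1)^1·-1^1·+1^1 = +1.
(-111111, -1771 / ℚ) ramifies at {3, 7, 37, ∞}: a division algebra.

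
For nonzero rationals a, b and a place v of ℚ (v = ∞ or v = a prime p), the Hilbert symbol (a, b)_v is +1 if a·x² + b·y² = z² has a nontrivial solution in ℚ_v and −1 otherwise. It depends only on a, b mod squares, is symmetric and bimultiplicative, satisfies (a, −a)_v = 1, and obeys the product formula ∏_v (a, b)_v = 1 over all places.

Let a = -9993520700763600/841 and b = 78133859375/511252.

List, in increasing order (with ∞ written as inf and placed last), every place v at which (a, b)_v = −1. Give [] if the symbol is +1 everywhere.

[2, 3, 11, 13, 19, 23]

Mod squares: a ≡ -69069, b ≡ 19019. Check v ∈ {∞, 2, 3, 5, 7, 11, 13, 17, 19, 23, 29, 31}.
v=23: a=23^1·(≡10), b=23^0·(≡22) mod 23; (10|23)=-1, (22|23)=-1; (−1)^{1·0·11}·(-1)^0·(-1)^1 = -1.
v=11: a=11^3·(≡2), b=11^3·(≡6) mod 11; (2|11)=-1, (6|11)=-1; (−1)^{3·3·5}·(-1)^3·(-1)^3 = -1.
v=13: a=13^3·(≡4), b=13^1·(≡11) mod 13; (4|13)=+1, (11|13)=-1; (−1)^{3·1·6}·(+1)^1·(-1)^3 = -1.
v=2: v_2(a)=4, v_2(b)=-2; units ≡ 3, 3 (mod 8); ε·ε+αω+βω = 1·1+4·1+-2·1 ≡ 1  ⇒  (a,b)_2 = -1.
v=3: a=3^1·(≡2), b=3^0·(≡2) mod 3; (2|3)=-1, (2|3)=-1; (−1)^{1·0·1}·(-1)^0·(-1)^1 = -1.
v=∞: -69069 < 0 and 19019 > 0  ⇒  (a,b)_∞ = +1.
v=7: a=7^3·(≡3), b=7^-1·(≡1) mod 7; (3|7)=-1, (1|7)=+1; (−1)^{3·-1·3}·(-1)^-1·(+1)^3 = +1.
v=5: a=5^2·(≡1), b=5^6·(≡1) mod 5; (1|5)=+1, (1|5)=+1; (−1)^{2·6·2}·(+1)^6·(+1)^2 = +1.
v=17: a=17^0·(≡2), b=17^2·(≡1) mod 17; (2|17)=+1, (1|17)=+1; (−1)^{0·2·8}·(+1)^2·(+1)^0 = +1.
v=31: a=31^0·(≡6), b=31^-2·(≡10) mod 31; (6|31)=-1, (10|31)=+1; (−1)^{0·-2·15}·(-1)^-2·(+1)^0 = +1.
v=19: a=19^2·(≡13), b=19^-1·(≡15) mod 19; (13|19)=-1, (15|19)=-1; (−1)^{2·-1·9}·(-1)^-1·(-1)^2 = -1.
v=29: a=29^-2·(≡13), b=29^0·(≡13) mod 29; (13|29)=+1, (13|29)=+1; (−1)^{-2·0·14}·(+1)^0·(+1)^-2 = +1.
Ram(-69069, 19019) = {2, 3, 11, 13, 19, 23}; no ℚ_2-point on the conic.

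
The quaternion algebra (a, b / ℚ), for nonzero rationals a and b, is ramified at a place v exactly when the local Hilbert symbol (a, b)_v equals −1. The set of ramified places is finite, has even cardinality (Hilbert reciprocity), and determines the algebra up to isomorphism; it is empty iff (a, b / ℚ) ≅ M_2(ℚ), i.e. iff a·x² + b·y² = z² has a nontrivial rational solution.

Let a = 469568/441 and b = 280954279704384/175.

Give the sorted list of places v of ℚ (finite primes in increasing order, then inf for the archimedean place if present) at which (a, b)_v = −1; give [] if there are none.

[13, 17]

Mod squares: a ≡ 7337, b ≡ 63427. Check v ∈ {∞, 2, 3, 5, 7, 11, 13, 17, 23, 29, 41}.
v=∞: 7337 > 0 and 63427 > 0  ⇒  (a,b)_∞ = +1.
v=41: a=41^0·(≡21), b=41^1·(≡34) mod 41; (21|41)=+1, (34|41)=-1; (−1)^{0·1·20}·(+1)^1·(-1)^0 = +1.
v=23: a=23^1·(≡21), b=23^2·(≡1) mod 23; (21|23)=-1, (1|23)=+1; (−1)^{1·2·11}·(-1)^2·(+1)^1 = +1.
v=17: a=17^0·(≡6), b=17^1·(≡15) mod 17; (6|17)=-1, (15|17)=+1; (−1)^{0·1·8}·(-1)^1·(+1)^0 = -1.
v=5: a=5^0·(≡3), b=5^-2·(≡2) mod 5; (3|5)=-1, (2|5)=-1; (−1)^{0·-2·2}·(-1)^-2·(-1)^0 = +1.
v=29: a=29^1·(≡21), b=29^2·(≡7) mod 29; (21|29)=-1, (7|29)=+1; (−1)^{1·2·14}·(-1)^2·(+1)^1 = +1.
v=11: a=11^1·(≡8), b=11^2·(≡5) mod 11; (8|11)=-1, (5|11)=+1; (−1)^{1·2·5}·(-1)^2·(+1)^1 = +1.
v=3: a=3^-2·(≡2), b=3^2·(≡1) mod 3; (2|3)=-1, (1|3)=+1; (−1)^{-2·2·1}·(-1)^2·(+1)^-2 = +1.
v=13: a=13^0·(≡5), b=13^1·(≡12) mod 13; (5|13)=-1, (12|13)=+1; (−1)^{0·1·6}·(-1)^1·(+1)^0 = -1.
v=7: a=7^-2·(≡4), b=7^-1·(≡5) mod 7; (4|7)=+1, (5|7)=-1; (−1)^{-2·-1·3}·(+1)^-1·(-1)^-2 = +1.
v=2: v_2(a)=6, v_2(b)=6; units ≡ 1, 3 (mod 8); ε·ε+αω+βω = 0·1+6·1+6·0 ≡ 0  ⇒  (a,b)_2 = +1.
|Ram(7337, 63427)| = 2, even; anisotropic at {13, 17}.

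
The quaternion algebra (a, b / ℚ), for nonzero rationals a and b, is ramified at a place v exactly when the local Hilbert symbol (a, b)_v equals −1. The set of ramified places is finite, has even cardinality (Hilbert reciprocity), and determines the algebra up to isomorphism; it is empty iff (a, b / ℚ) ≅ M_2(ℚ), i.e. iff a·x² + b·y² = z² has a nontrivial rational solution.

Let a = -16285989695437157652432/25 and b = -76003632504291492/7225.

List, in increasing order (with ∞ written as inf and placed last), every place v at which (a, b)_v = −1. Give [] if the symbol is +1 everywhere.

[2, 7, 11, 19, 41, inf]

Mod squares: a ≡ -260813, b ≡ -1353. Check v ∈ {∞, 2, 3, 5, 7, 11, 13, 17, 19, 37, 41, 53}.
v=2: v_2(a)=4, v_2(b)=2; units ≡ 3, 7 (mod 8); ε·ε+αω+βω = 1·1+4·0+2·1 ≡ 1  ⇒  (a,b)_2 = -1.
v=53: a=53^3·(≡45), b=53^2·(≡13) mod 53; (45|53)=-1, (13|53)=+1; (−1)^{3·2·26}·(-1)^2·(+1)^3 = +1.
v=5: a=5^-2·(≡3), b=5^-2·(≡2) mod 5; (3|5)=-1, (2|5)=-1; (−1)^{-2·-2·2}·(-1)^-2·(-1)^-2 = +1.
v=3: a=3^2·(≡1), b=3^3·(≡2) mod 3; (1|3)=+1, (2|3)=-1; (−1)^{2·3·1}·(+1)^3·(-1)^2 = +1.
v=19: a=19^1·(≡8), b=19^0·(≡14) mod 19; (8|19)=-1, (14|19)=-1; (−1)^{1·0·9}·(-1)^0·(-1)^1 = -1.
v=17: a=17^0·(≡4), b=17^-2·(≡3) mod 17; (4|17)=+1, (3|17)=-1; (−1)^{0·-2·8}·(+1)^-2·(-1)^0 = +1.
v=13: a=13^0·(≡8), b=13^2·(≡3) mod 13; (8|13)=-1, (3|13)=+1; (−1)^{0·2·6}·(-1)^2·(+1)^0 = +1.
v=37: a=37^5·(≡22), b=37^2·(≡26) mod 37; (22|37)=-1, (26|37)=+1; (−1)^{5·2·18}·(-1)^2·(+1)^5 = +1.
v=7: a=7^3·(≡1), b=7^4·(≡5) mod 7; (1|7)=+1, (5|7)=-1; (−1)^{3·4·3}·(+1)^4·(-1)^3 = -1.
v=∞: -260813 < 0 and -1353 < 0  ⇒  (a,b)_∞ = -1.
v=11: a=11^0·(≡10), b=11^1·(≡5) mod 11; (10|11)=-1, (5|11)=+1; (−1)^{0·1·5}·(-1)^1·(+1)^0 = -1.
v=41: a=41^2·(≡15), b=41^1·(≡2) mod 41; (15|41)=-1, (2|41)=+1; (−1)^{2·1·20}·(-1)^1·(+1)^2 = -1.
(-260813, -1353 / ℚ) ramifies at {2, 7, 11, 19, 41, ∞}: a division algebra.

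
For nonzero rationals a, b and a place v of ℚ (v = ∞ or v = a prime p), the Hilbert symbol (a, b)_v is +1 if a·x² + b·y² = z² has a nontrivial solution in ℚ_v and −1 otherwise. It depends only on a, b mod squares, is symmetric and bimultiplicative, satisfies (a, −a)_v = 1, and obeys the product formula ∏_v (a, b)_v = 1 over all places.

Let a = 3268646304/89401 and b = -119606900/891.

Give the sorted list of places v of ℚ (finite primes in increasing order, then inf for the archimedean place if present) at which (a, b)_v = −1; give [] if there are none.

[3, 7, 11, 17]

(a, b) ≡ (149226, -24871) mod (ℚ^×)²; places V = {2, 3, 5, 7, 11, 13, 17, 19, 23, 37, ∞}.
(a,b)_∞: sgn(149226)=+, sgn(-24871)=−, so +1.
(a,b)_5: α=0, u≡4; β=2, v≡4 (mod 5); (4|5)=+1, (4|5)=+1; sign (−1)^0·+1^2·+1^0 = +1.
(a,b)_11: α=1, u≡5; β=-1, v≡4 (mod 11); (5|11)=+1, (4|11)=+1; sign (−1)^1·+1^-1·+1^1 = -1.
(a,b)_13: α=-2, u≡3; β=0, v≡6 (mod 13); (3|13)=+1, (6|13)=-1; sign (−1)^0·+1^0·-1^-2 = +1.
(a,b)_17: α=1, u≡10; β=1, v≡8 (mod 17); (10|17)=-1, (8|17)=+1; sign (−1)^0·-1^1·+1^1 = -1.
(a,b)_23: α=-2, u≡2; β=2, v≡17 (mod 23); (2|23)=+1, (17|23)=-1; sign (−1)^0·+1^2·-1^-2 = +1.
(a,b)_2: α=5, β=2; u≡5, v≡1 (mod 8); ε(u)ε(v)=0·0, αω(v)=5·0, βω(u)=2·1; sum ≡ 0  ⇒  +1.
(a,b)_19: α=1, u≡6; β=1, v≡10 (mod 19); (6|19)=+1, (10|19)=-1; sign (−1)^1·+1^1·-1^1 = +1.
(a,b)_37: α=2, u≡13; β=0, v≡1 (mod 37); (13|37)=-1, (1|37)=+1; sign (−1)^0·-1^0·+1^2 = +1.
(a,b)_7: α=1, u≡6; β=1, v≡3 (mod 7); (6|7)=-1, (3|7)=-1; sign (−1)^1·-1^1·-1^1 = -1.
(a,b)_3: α=1, u≡2; β=-4, v≡2 (mod 3); (2|3)=-1, (2|3)=-1; sign (−1)^0·-1^-4·-1^1 = -1.
(149226, -24871 / ℚ) ramifies at {3, 7, 11, 17}: a division algebra.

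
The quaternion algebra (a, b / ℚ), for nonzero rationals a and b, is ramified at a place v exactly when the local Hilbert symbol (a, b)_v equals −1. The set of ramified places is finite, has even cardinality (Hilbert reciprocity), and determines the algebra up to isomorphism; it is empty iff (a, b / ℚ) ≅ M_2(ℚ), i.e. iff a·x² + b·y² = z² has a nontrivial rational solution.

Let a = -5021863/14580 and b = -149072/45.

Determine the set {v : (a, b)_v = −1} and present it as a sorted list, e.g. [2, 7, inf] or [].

(a, b) ≡ (-35, -385) mod (ℚ^×)²; places V = {2, 3, 5, 7, 11, ∞}.
(a,b)_∞: sgn(-35)=−, sgn(-385)=−, so -1.
(a,b)_7: α=3, u≡4; β=1, v≡4 (mod 7); (4|7)=+1, (4|7)=+1; sign (−1)^1·+1^1·+1^3 = -1.
(a,b)_11: α=4, u≡4; β=3, v≡9 (mod 11); (4|11)=+1, (9|11)=+1; sign (−1)^0·+1^3·+1^4 = +1.
(a,b)_5: α=-1, u≡2; β=-1, v≡2 (mod 5); (2|5)=-1, (2|5)=-1; sign (−1)^0·-1^-1·-1^-1 = +1.
(a,b)_3: α=-6, u≡1; β=-2, v≡2 (mod 3); (1|3)=+1, (2|3)=-1; sign (−1)^0·+1^-2·-1^-6 = +1.
(a,b)_2: α=-2, β=4; u≡5, v≡7 (mod 8); ε(u)ε(v)=0·1, αω(v)=-2·0, βω(u)=4·1; sum ≡ 0  ⇒  +1.
(-35, -385 / ℚ) ramifies at {7, ∞}: a division algebra.

[7, inf]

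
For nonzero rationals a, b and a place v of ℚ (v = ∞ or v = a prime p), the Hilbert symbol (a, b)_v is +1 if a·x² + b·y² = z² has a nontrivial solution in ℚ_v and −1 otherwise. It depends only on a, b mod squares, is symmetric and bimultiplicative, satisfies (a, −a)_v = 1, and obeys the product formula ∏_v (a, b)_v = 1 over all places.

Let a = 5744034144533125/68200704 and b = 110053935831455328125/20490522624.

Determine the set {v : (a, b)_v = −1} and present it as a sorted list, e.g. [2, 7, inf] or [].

[17, 19]

Mod squares: a ≡ 437437, b ≡ 7436429. Check v ∈ {∞, 2, 3, 5, 7, 11, 13, 17, 19, 23, 47}.
v=19: a=19^1·(≡2), b=19^1·(≡13) mod 19; (2|19)=-1, (13|19)=-1; (−1)^{1·1·9}·(-1)^1·(-1)^1 = -1.
v=13: a=13^-1·(≡2), b=13^-3·(≡5) mod 13; (2|13)=-1, (5|13)=-1; (−1)^{-1·-3·6}·(-1)^-3·(-1)^-1 = +1.
v=23: a=23^-1·(≡11), b=23^-1·(≡12) mod 23; (11|23)=-1, (12|23)=+1; (−1)^{-1·-1·11}·(-1)^-1·(+1)^-1 = +1.
v=2: v_2(a)=-8, v_2(b)=-12; units ≡ 5, 5 (mod 8); ε·ε+αω+βω = 0·0+-8·1+-12·1 ≡ 0  ⇒  (a,b)_2 = +1.
v=47: a=47^4·(≡28), b=47^6·(≡27) mod 47; (28|47)=+1, (27|47)=+1; (−1)^{4·6·23}·(+1)^6·(+1)^4 = +1.
v=3: a=3^-4·(≡1), b=3^-2·(≡2) mod 3; (1|3)=+1, (2|3)=-1; (−1)^{-4·-2·1}·(+1)^-2·(-1)^-4 = +1.
v=7: a=7^3·(≡1), b=7^1·(≡6) mod 7; (1|7)=+1, (6|7)=-1; (−1)^{3·1·3}·(+1)^1·(-1)^3 = +1.
v=∞: 437437 > 0 and 7436429 > 0  ⇒  (a,b)_∞ = +1.
v=17: a=17^2·(≡5), b=17^3·(≡10) mod 17; (5|17)=-1, (10|17)=-1; (−1)^{2·3·8}·(-1)^3·(-1)^2 = -1.
v=5: a=5^4·(≡2), b=5^6·(≡4) mod 5; (2|5)=-1, (4|5)=+1; (−1)^{4·6·2}·(-1)^6·(+1)^4 = +1.
v=11: a=11^-1·(≡6), b=11^-1·(≡3) mod 11; (6|11)=-1, (3|11)=+1; (−1)^{-1·-1·5}·(-1)^-1·(+1)^-1 = +1.
(437437, 7436429 / ℚ) ramifies at {17, 19}: a division algebra.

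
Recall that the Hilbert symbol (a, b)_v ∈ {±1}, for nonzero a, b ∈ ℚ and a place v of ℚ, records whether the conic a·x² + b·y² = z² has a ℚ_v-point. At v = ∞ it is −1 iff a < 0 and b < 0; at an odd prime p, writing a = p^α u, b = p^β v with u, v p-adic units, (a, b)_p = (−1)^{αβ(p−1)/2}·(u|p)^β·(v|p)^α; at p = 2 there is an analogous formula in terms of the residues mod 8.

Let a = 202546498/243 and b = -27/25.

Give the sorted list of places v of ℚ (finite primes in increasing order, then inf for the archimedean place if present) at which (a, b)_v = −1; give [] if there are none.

(a, b) ≡ (102486, -3) mod (ℚ^×)²; places V = {2, 3, 5, 7, 11, 19, 29, 31, ∞}.
(a,b)_2: α=1, β=0; u≡3, v≡5 (mod 8); ε(u)ε(v)=1·0, αω(v)=1·1, βω(u)=0·1; sum ≡ 1  ⇒  -1.
(a,b)_19: α=1, u≡16; β=0, v≡5 (mod 19); (16|19)=+1, (5|19)=+1; sign (−1)^0·+1^0·+1^1 = +1.
(a,b)_11: α=2, u≡2; β=0, v≡2 (mod 11); (2|11)=-1, (2|11)=-1; sign (−1)^0·-1^0·-1^2 = +1.
(a,b)_29: α=1, u≡16; β=0, v≡14 (mod 29); (16|29)=+1, (14|29)=-1; sign (−1)^0·+1^0·-1^1 = -1.
(a,b)_5: α=0, u≡1; β=-2, v≡3 (mod 5); (1|5)=+1, (3|5)=-1; sign (−1)^0·+1^-2·-1^0 = +1.
(a,b)_3: α=-5, u≡1; β=3, v≡2 (mod 3); (1|3)=+1, (2|3)=-1; sign (−1)^1·+1^3·-1^-5 = +1.
(a,b)_7: α=2, u≡5; β=0, v≡2 (mod 7); (5|7)=-1, (2|7)=+1; sign (−1)^0·-1^0·+1^2 = +1.
(a,b)_31: α=1, u≡10; β=0, v≡20 (mod 31); (10|31)=+1, (20|31)=+1; sign (−1)^0·+1^0·+1^1 = +1.
(a,b)_∞: sgn(102486)=+, sgn(-3)=−, so +1.
Ram(102486, -3) = {2, 29}; no ℚ_2-point on the conic.

[2, 29]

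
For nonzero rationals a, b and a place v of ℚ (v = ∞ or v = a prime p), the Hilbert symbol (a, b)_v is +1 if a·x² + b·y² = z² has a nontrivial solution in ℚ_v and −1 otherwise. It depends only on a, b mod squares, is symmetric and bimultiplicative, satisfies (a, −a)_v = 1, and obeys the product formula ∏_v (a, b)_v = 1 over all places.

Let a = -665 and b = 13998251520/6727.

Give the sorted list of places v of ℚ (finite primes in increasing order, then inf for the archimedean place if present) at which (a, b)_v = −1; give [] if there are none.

[11, 19]

(a, b) ≡ (-665, 13090) mod (ℚ^×)²; places V = {2, 3, 5, 7, 11, 17, 19, 31, ∞}.
(a,b)_11: α=0, u≡6; β=1, v≡2 (mod 11); (6|11)=-1, (2|11)=-1; sign (−1)^0·-1^1·-1^0 = -1.
(a,b)_2: α=0, β=9; u≡7, v≡1 (mod 8); ε(u)ε(v)=1·0, αω(v)=0·0, βω(u)=9·0; sum ≡ 0  ⇒  +1.
(a,b)_5: α=1, u≡2; β=1, v≡2 (mod 5); (2|5)=-1, (2|5)=-1; sign (−1)^0·-1^1·-1^1 = +1.
(a,b)_17: α=0, u≡15; β=1, v≡12 (mod 17); (15|17)=+1, (12|17)=-1; sign (−1)^0·+1^1·-1^0 = +1.
(a,b)_3: α=0, u≡1; β=4, v≡1 (mod 3); (1|3)=+1, (1|3)=+1; sign (−1)^0·+1^4·+1^0 = +1.
(a,b)_31: α=0, u≡17; β=-2, v≡25 (mod 31); (17|31)=-1, (25|31)=+1; sign (−1)^0·-1^-2·+1^0 = +1.
(a,b)_7: α=1, u≡3; β=-1, v≡4 (mod 7); (3|7)=-1, (4|7)=+1; sign (−1)^1·-1^-1·+1^1 = +1.
(a,b)_19: α=1, u≡3; β=2, v≡18 (mod 19); (3|19)=-1, (18|19)=-1; sign (−1)^0·-1^2·-1^1 = -1.
(a,b)_∞: sgn(-665)=−, sgn(13090)=+, so +1.
(-665, 13090 / ℚ) ramifies at {11, 19}: a division algebra.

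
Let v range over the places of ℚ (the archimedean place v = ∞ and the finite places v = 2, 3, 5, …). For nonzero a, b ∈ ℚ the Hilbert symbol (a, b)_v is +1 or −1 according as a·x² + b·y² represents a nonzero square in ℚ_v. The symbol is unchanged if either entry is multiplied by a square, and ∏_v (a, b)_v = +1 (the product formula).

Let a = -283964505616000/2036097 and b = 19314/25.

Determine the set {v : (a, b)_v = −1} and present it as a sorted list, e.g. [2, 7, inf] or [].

[2, 19, 37, 43]

Mod squares: a ≡ -289291530, b ≡ 2146. Check v ∈ {∞, 2, 3, 5, 7, 11, 17, 19, 29, 37, 43}.
v=5: a=5^3·(≡1), b=5^-2·(≡4) mod 5; (1|5)=+1, (4|5)=+1; (−1)^{3·-2·2}·(+1)^-2·(+1)^3 = +1.
v=∞: -289291530 < 0 and 2146 > 0  ⇒  (a,b)_∞ = +1.
v=11: a=11^3·(≡8), b=11^0·(≡3) mod 11; (8|11)=-1, (3|11)=+1; (−1)^{3·0·5}·(-1)^0·(+1)^3 = +1.
v=37: a=37^1·(≡2), b=37^1·(≡12) mod 37; (2|37)=-1, (12|37)=+1; (−1)^{1·1·18}·(-1)^1·(+1)^1 = -1.
v=7: a=7^-2·(≡1), b=7^0·(≡2) mod 7; (1|7)=+1, (2|7)=+1; (−1)^{-2·0·3}·(+1)^0·(+1)^-2 = +1.
v=19: a=19^-1·(≡13), b=19^0·(≡8) mod 19; (13|19)=-1, (8|19)=-1; (−1)^{-1·0·9}·(-1)^0·(-1)^-1 = -1.
v=29: a=29^1·(≡7), b=29^1·(≡22) mod 29; (7|29)=+1, (22|29)=+1; (−1)^{1·1·14}·(+1)^1·(+1)^1 = +1.
v=2: v_2(a)=7, v_2(b)=1; units ≡ 3, 1 (mod 8); ε·ε+αω+βω = 1·0+7·0+1·1 ≡ 1  ⇒  (a,b)_2 = -1.
v=17: a=17^2·(≡10), b=17^0·(≡13) mod 17; (10|17)=-1, (13|17)=+1; (−1)^{2·0·8}·(-1)^0·(+1)^2 = +1.
v=43: a=43^1·(≡5), b=43^0·(≡2) mod 43; (5|43)=-1, (2|43)=-1; (−1)^{1·0·21}·(-1)^0·(-1)^1 = -1.
v=3: a=3^-7·(≡2), b=3^2·(≡1) mod 3; (2|3)=-1, (1|3)=+1; (−1)^{-7·2·1}·(-1)^2·(+1)^-7 = +1.
(-289291530, 2146 / ℚ) ramifies at {2, 19, 37, 43}: a division algebra.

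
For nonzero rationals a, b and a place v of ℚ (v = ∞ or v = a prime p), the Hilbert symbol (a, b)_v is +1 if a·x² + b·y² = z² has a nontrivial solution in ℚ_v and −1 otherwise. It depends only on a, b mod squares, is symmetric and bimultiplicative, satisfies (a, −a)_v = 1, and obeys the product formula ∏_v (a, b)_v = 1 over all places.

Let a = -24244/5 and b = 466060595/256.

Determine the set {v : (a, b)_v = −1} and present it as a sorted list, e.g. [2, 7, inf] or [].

[2, 7, 13, 19]

Mod squares: a ≡ -30305, b ≡ 2757755. Check v ∈ {∞, 2, 5, 7, 11, 13, 19, 29}.
v=5: a=5^-1·(≡1), b=5^1·(≡4) mod 5; (1|5)=+1, (4|5)=+1; (−1)^{-1·1·2}·(+1)^1·(+1)^-1 = +1.
v=13: a=13^0·(≡8), b=13^3·(≡3) mod 13; (8|13)=-1, (3|13)=+1; (−1)^{0·3·6}·(-1)^3·(+1)^0 = -1.
v=2: v_2(a)=2, v_2(b)=-8; units ≡ 7, 3 (mod 8); ε·ε+αω+βω = 1·1+2·1+-8·0 ≡ 1  ⇒  (a,b)_2 = -1.
v=29: a=29^1·(≡1), b=29^1·(≡4) mod 29; (1|29)=+1, (4|29)=+1; (−1)^{1·1·14}·(+1)^1·(+1)^1 = +1.
v=19: a=19^1·(≡7), b=19^1·(≡16) mod 19; (7|19)=+1, (16|19)=+1; (−1)^{1·1·9}·(+1)^1·(+1)^1 = -1.
v=7: a=7^0·(≡5), b=7^1·(≡3) mod 7; (5|7)=-1, (3|7)=-1; (−1)^{0·1·3}·(-1)^1·(-1)^0 = -1.
v=∞: -30305 < 0 and 2757755 > 0  ⇒  (a,b)_∞ = +1.
v=11: a=11^1·(≡8), b=11^1·(≡9) mod 11; (8|11)=-1, (9|11)=+1; (−1)^{1·1·5}·(-1)^1·(+1)^1 = +1.
Ram(-30305, 2757755) = {2, 7, 13, 19}; no ℚ_2-point on the conic.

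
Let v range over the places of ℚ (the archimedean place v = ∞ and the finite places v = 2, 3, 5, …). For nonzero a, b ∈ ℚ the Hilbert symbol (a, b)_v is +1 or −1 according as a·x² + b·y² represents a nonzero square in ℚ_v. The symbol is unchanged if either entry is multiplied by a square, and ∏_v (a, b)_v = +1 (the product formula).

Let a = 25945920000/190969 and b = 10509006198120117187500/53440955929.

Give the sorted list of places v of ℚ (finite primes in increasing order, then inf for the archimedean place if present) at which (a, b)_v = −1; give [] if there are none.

Mod squares: a ≡ 2002, b ≡ 1155. Check v ∈ {∞, 2, 3, 5, 7, 11, 13, 19, 23}.
v=19: a=19^-2·(≡1), b=19^-2·(≡18) mod 19; (1|19)=+1, (18|19)=-1; (−1)^{-2·-2·9}·(+1)^-2·(-1)^-2 = +1.
v=3: a=3^4·(≡1), b=3^7·(≡1) mod 3; (1|3)=+1, (1|3)=+1; (−1)^{4·7·1}·(+1)^7·(+1)^4 = +1.
v=5: a=5^4·(≡3), b=5^17·(≡1) mod 5; (3|5)=-1, (1|5)=+1; (−1)^{4·17·2}·(-1)^17·(+1)^4 = -1.
v=2: v_2(a)=9, v_2(b)=2; units ≡ 1, 3 (mod 8); ε·ε+αω+βω = 0·1+9·1+2·0 ≡ 1  ⇒  (a,b)_2 = -1.
v=23: a=23^-2·(≡9), b=23^-6·(≡5) mod 23; (9|23)=+1, (5|23)=-1; (−1)^{-2·-6·11}·(+1)^-6·(-1)^-2 = +1.
v=11: a=11^1·(≡6), b=11^3·(≡6) mod 11; (6|11)=-1, (6|11)=-1; (−1)^{1·3·5}·(-1)^3·(-1)^1 = -1.
v=13: a=13^1·(≡2), b=13^2·(≡2) mod 13; (2|13)=-1, (2|13)=-1; (−1)^{1·2·6}·(-1)^2·(-1)^1 = -1.
v=∞: 2002 > 0 and 1155 > 0  ⇒  (a,b)_∞ = +1.
v=7: a=7^1·(≡5), b=7^1·(≡2) mod 7; (5|7)=-1, (2|7)=+1; (−1)^{1·1·3}·(-1)^1·(+1)^1 = +1.
(2002, 1155 / ℚ) ramifies at {2, 5, 11, 13}: a division algebra.

[2, 5, 11, 13]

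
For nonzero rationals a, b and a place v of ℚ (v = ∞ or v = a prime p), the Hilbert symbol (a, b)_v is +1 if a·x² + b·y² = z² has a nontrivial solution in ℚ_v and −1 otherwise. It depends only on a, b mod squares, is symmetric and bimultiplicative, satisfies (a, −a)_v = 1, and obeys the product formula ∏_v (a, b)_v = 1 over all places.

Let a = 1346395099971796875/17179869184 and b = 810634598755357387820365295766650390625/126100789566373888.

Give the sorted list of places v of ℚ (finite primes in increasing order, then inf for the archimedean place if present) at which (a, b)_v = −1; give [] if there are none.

[2, 5, 7, 13, 17, 23]

Mod squares: a ≡ 3380195, b ≡ 150535. Check v ∈ {∞, 2, 3, 5, 7, 11, 13, 17, 19, 23}.
v=∞: 3380195 > 0 and 150535 > 0  ⇒  (a,b)_∞ = +1.
v=23: a=23^1·(≡18), b=23^3·(≡8) mod 23; (18|23)=+1, (8|23)=+1; (−1)^{1·3·11}·(+1)^3·(+1)^1 = -1.
v=13: a=13^1·(≡8), b=13^4·(≡5) mod 13; (8|13)=-1, (5|13)=-1; (−1)^{1·4·6}·(-1)^4·(-1)^1 = -1.
v=3: a=3^6·(≡2), b=3^14·(≡1) mod 3; (2|3)=-1, (1|3)=+1; (−1)^{6·14·1}·(-1)^14·(+1)^6 = +1.
v=5: a=5^7·(≡1), b=5^11·(≡2) mod 5; (1|5)=+1, (2|5)=-1; (−1)^{7·11·2}·(+1)^11·(-1)^7 = -1.
v=17: a=17^3·(≡11), b=17^5·(≡1) mod 17; (11|17)=-1, (1|17)=+1; (−1)^{3·5·8}·(-1)^5·(+1)^3 = -1.
v=7: a=7^1·(≡1), b=7^-1·(≡4) mod 7; (1|7)=+1, (4|7)=+1; (−1)^{1·-1·3}·(+1)^-1·(+1)^1 = -1.
v=2: v_2(a)=-34, v_2(b)=-54; units ≡ 3, 7 (mod 8); ε·ε+αω+βω = 1·1+-34·0+-54·1 ≡ 1  ⇒  (a,b)_2 = -1.
v=19: a=19^1·(≡14), b=19^2·(≡9) mod 19; (14|19)=-1, (9|19)=+1; (−1)^{1·2·9}·(-1)^2·(+1)^1 = +1.
v=11: a=11^2·(≡1), b=11^7·(≡1) mod 11; (1|11)=+1, (1|11)=+1; (−1)^{2·7·5}·(+1)^7·(+1)^2 = +1.
|Ram(3380195, 150535)| = 6, even; anisotropic at {2, 5, 7, 13, 17, 23}.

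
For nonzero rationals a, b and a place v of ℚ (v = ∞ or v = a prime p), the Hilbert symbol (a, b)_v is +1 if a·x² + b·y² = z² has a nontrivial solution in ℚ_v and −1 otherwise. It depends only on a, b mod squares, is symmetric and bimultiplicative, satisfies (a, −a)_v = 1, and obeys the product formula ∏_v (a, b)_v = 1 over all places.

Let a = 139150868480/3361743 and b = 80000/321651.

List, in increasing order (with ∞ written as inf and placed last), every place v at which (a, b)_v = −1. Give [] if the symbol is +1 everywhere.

(a, b) ≡ (665, 22) mod (ℚ^×)²; places V = {2, 3, 5, 7, 11, 13, 19, 23, ∞}.
(a,b)_5: α=1, u≡2; β=4, v≡3 (mod 5); (2|5)=-1, (3|5)=-1; sign (−1)^0·-1^4·-1^1 = -1.
(a,b)_23: α=2, u≡14; β=0, v≡10 (mod 23); (14|23)=-1, (10|23)=-1; sign (−1)^0·-1^0·-1^2 = +1.
(a,b)_11: α=-2, u≡1; β=-1, v≡10 (mod 11); (1|11)=+1, (10|11)=-1; sign (−1)^0·+1^-1·-1^-2 = +1.
(a,b)_19: α=1, u≡16; β=-2, v≡14 (mod 19); (16|19)=+1, (14|19)=-1; sign (−1)^0·+1^-2·-1^1 = -1.
(a,b)_3: α=-4, u≡2; β=-4, v≡1 (mod 3); (2|3)=-1, (1|3)=+1; sign (−1)^0·-1^-4·+1^-4 = +1.
(a,b)_2: α=14, β=7; u≡1, v≡3 (mod 8); ε(u)ε(v)=0·1, αω(v)=14·1, βω(u)=7·0; sum ≡ 0  ⇒  +1.
(a,b)_7: α=-3, u≡1; β=0, v≡4 (mod 7); (1|7)=+1, (4|7)=+1; sign (−1)^0·+1^0·+1^-3 = +1.
(a,b)_13: α=2, u≡5; β=0, v≡10 (mod 13); (5|13)=-1, (10|13)=+1; sign (−1)^0·-1^0·+1^2 = +1.
(a,b)_∞: sgn(665)=+, sgn(22)=+, so +1.
Ram(665, 22) = {5, 19}; no ℚ_5-point on the conic.

[5, 19]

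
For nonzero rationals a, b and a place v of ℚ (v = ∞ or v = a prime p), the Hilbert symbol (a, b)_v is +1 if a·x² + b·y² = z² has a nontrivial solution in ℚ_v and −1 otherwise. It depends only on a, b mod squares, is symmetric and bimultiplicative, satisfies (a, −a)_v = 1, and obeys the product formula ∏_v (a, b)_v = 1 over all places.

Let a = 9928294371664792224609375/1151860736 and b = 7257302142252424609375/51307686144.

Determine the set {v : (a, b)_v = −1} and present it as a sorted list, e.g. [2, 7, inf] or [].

[2, 5, 7, 13]

Mod squares: a ≡ 2470, b ≡ 7. Check v ∈ {∞, 2, 3, 5, 7, 11, 13, 19, 29, 37}.
v=3: a=3^8·(≡1), b=3^-4·(≡1) mod 3; (1|3)=+1, (1|3)=+1; (−1)^{8·-4·1}·(+1)^-4·(+1)^8 = +1.
v=29: a=29^0·(≡28), b=29^2·(≡20) mod 29; (28|29)=+1, (20|29)=+1; (−1)^{0·2·14}·(+1)^2·(+1)^0 = +1.
v=13: a=13^-3·(≡8), b=13^-2·(≡5) mod 13; (8|13)=-1, (5|13)=-1; (−1)^{-3·-2·6}·(-1)^-2·(-1)^-3 = -1.
v=37: a=37^0·(≡30), b=37^2·(≡3) mod 37; (30|37)=+1, (3|37)=+1; (−1)^{0·2·18}·(+1)^2·(+1)^0 = +1.
v=7: a=7^4·(≡6), b=7^3·(≡2) mod 7; (6|7)=-1, (2|7)=+1; (−1)^{4·3·3}·(-1)^3·(+1)^4 = -1.
v=∞: 2470 > 0 and 7 > 0  ⇒  (a,b)_∞ = +1.
v=5: a=5^9·(≡4), b=5^8·(≡3) mod 5; (4|5)=+1, (3|5)=-1; (−1)^{9·8·2}·(+1)^8·(-1)^9 = -1.
v=11: a=11^0·(≡8), b=11^-4·(≡7) mod 11; (8|11)=-1, (7|11)=-1; (−1)^{0·-4·5}·(-1)^-4·(-1)^0 = +1.
v=2: v_2(a)=-19, v_2(b)=-8; units ≡ 3, 7 (mod 8); ε·ε+αω+βω = 1·1+-19·0+-8·1 ≡ 1  ⇒  (a,b)_2 = -1.
v=19: a=19^9·(≡16), b=19^6·(≡9) mod 19; (16|19)=+1, (9|19)=+1; (−1)^{9·6·9}·(+1)^6·(+1)^9 = +1.
|Ram(2470, 7)| = 4, even; anisotropic at {2, 5, 7, 13}.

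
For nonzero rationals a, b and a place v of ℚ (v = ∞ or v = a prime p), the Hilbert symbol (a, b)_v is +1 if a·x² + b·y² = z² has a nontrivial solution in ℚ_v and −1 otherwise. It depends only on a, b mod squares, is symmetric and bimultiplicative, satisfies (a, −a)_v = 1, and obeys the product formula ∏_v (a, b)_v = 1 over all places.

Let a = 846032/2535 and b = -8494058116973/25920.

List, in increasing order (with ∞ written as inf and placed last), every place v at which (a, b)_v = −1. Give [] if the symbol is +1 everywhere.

Mod squares: a ≡ 6555, b ≡ -13585. Check v ∈ {∞, 2, 3, 5, 11, 13, 17, 19, 23}.
v=17: a=17^0·(≡5), b=17^2·(≡16) mod 17; (5|17)=-1, (16|17)=+1; (−1)^{0·2·8}·(-1)^2·(+1)^0 = +1.
v=2: v_2(a)=4, v_2(b)=-6; units ≡ 3, 7 (mod 8); ε·ε+αω+βω = 1·1+4·0+-6·1 ≡ 1  ⇒  (a,b)_2 = -1.
v=13: a=13^-2·(≡9), b=13^3·(≡2) mod 13; (9|13)=+1, (2|13)=-1; (−1)^{-2·3·6}·(+1)^3·(-1)^-2 = +1.
v=∞: 6555 > 0 and -13585 < 0  ⇒  (a,b)_∞ = +1.
v=23: a=23^1·(≡6), b=23^2·(≡9) mod 23; (6|23)=+1, (9|23)=+1; (−1)^{1·2·11}·(+1)^2·(+1)^1 = +1.
v=11: a=11^2·(≡8), b=11^3·(≡7) mod 11; (8|11)=-1, (7|11)=-1; (−1)^{2·3·5}·(-1)^3·(-1)^2 = -1.
v=3: a=3^-1·(≡1), b=3^-4·(≡2) mod 3; (1|3)=+1, (2|3)=-1; (−1)^{-1·-4·1}·(+1)^-4·(-1)^-1 = -1.
v=19: a=19^1·(≡18), b=19^1·(≡17) mod 19; (18|19)=-1, (17|19)=+1; (−1)^{1·1·9}·(-1)^1·(+1)^1 = +1.
v=5: a=5^-1·(≡1), b=5^-1·(≡3) mod 5; (1|5)=+1, (3|5)=-1; (−1)^{-1·-1·2}·(+1)^-1·(-1)^-1 = -1.
|Ram(6555, -13585)| = 4, even; anisotropic at {2, 3, 5, 11}.

[2, 3, 5, 11]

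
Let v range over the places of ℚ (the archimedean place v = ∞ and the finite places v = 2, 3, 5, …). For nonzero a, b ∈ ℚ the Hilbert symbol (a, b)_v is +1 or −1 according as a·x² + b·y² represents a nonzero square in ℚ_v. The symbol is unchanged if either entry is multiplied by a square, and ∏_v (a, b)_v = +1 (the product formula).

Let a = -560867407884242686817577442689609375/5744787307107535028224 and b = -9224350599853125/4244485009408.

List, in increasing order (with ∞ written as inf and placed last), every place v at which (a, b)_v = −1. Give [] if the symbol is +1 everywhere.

[5, 7, 11, inf]

(a, b) ≡ (-15, -1155) mod (ℚ^×)²; places V = {2, 3, 5, 7, 11, 13, 19, 23, 53, ∞}.
(a,b)_53: α=4, u≡7; β=2, v≡16 (mod 53); (7|53)=+1, (16|53)=+1; sign (−1)^0·+1^2·+1^4 = +1.
(a,b)_3: α=21, u≡1; β=7, v≡2 (mod 3); (1|3)=+1, (2|3)=-1; sign (−1)^1·+1^7·-1^21 = +1.
(a,b)_5: α=7, u≡2; β=5, v≡4 (mod 5); (2|5)=-1, (4|5)=+1; sign (−1)^0·-1^5·+1^7 = -1.
(a,b)_19: α=0, u≡16; β=2, v≡17 (mod 19); (16|19)=+1, (17|19)=+1; sign (−1)^0·+1^2·+1^0 = +1.
(a,b)_7: α=4, u≡5; β=-1, v≡5 (mod 7); (5|7)=-1, (5|7)=-1; sign (−1)^0·-1^-1·-1^4 = -1.
(a,b)_13: α=2, u≡11; β=0, v≡8 (mod 13); (11|13)=-1, (8|13)=-1; sign (−1)^0·-1^0·-1^2 = +1.
(a,b)_23: α=-12, u≡12; β=-6, v≡4 (mod 23); (12|23)=+1, (4|23)=+1; sign (−1)^0·+1^-6·+1^-12 = +1.
(a,b)_11: α=8, u≡7; β=3, v≡1 (mod 11); (7|11)=-1, (1|11)=+1; sign (−1)^0·-1^3·+1^8 = -1.
(a,b)_∞: sgn(-15)=−, sgn(-1155)=−, so -1.
(a,b)_2: α=-18, β=-12; u≡1, v≡5 (mod 8); ε(u)ε(v)=0·0, αω(v)=-18·1, βω(u)=-12·0; sum ≡ 0  ⇒  +1.
|Ram(-15, -1155)| = 4, even; anisotropic at {5, 7, 11, ∞}.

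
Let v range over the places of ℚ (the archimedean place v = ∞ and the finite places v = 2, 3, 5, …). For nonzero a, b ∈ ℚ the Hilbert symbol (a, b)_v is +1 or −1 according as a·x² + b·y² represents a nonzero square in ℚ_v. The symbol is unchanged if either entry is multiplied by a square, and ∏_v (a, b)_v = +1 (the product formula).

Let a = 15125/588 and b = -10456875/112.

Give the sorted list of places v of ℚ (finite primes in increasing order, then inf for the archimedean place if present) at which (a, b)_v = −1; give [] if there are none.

[2, 5]

(a, b) ≡ (15, -77) mod (ℚ^×)²; places V = {2, 3, 5, 7, 11, 13, ∞}.
(a,b)_11: α=2, u≡3; β=1, v≡3 (mod 11); (3|11)=+1, (3|11)=+1; sign (−1)^0·+1^1·+1^2 = +1.
(a,b)_5: α=3, u≡2; β=4, v≡2 (mod 5); (2|5)=-1, (2|5)=-1; sign (−1)^0·-1^4·-1^3 = -1.
(a,b)_2: α=-2, β=-4; u≡7, v≡3 (mod 8); ε(u)ε(v)=1·1, αω(v)=-2·1, βω(u)=-4·0; sum ≡ 1  ⇒  -1.
(a,b)_∞: sgn(15)=+, sgn(-77)=−, so +1.
(a,b)_3: α=-1, u≡2; β=2, v≡1 (mod 3); (2|3)=-1, (1|3)=+1; sign (−1)^0·-1^2·+1^-1 = +1.
(a,b)_7: α=-2, u≡1; β=-1, v≡6 (mod 7); (1|7)=+1, (6|7)=-1; sign (−1)^0·+1^-1·-1^-2 = +1.
(a,b)_13: α=0, u≡2; β=2, v≡12 (mod 13); (2|13)=-1, (12|13)=+1; sign (−1)^0·-1^2·+1^0 = +1.
|Ram(15, -77)| = 2, even; anisotropic at {2, 5}.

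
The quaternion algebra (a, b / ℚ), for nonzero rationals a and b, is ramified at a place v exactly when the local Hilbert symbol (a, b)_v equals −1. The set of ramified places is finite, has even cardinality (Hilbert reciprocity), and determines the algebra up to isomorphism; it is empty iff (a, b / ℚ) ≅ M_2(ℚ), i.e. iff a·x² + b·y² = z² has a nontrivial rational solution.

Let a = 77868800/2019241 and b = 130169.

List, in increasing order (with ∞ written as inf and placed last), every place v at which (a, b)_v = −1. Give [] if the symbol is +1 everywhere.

[17, 31]

(a, b) ≡ (23, 130169) mod (ℚ^×)²; places V = {2, 5, 7, 13, 17, 19, 23, 29, 31, ∞}.
(a,b)_29: α=-2, u≡24; β=0, v≡17 (mod 29); (24|29)=+1, (17|29)=-1; sign (−1)^0·+1^0·-1^-2 = +1.
(a,b)_31: α=0, u≡27; β=1, v≡14 (mod 31); (27|31)=-1, (14|31)=+1; sign (−1)^0·-1^1·+1^0 = -1.
(a,b)_17: α=0, u≡3; β=1, v≡7 (mod 17); (3|17)=-1, (7|17)=-1; sign (−1)^0·-1^1·-1^0 = -1.
(a,b)_7: α=-4, u≡2; β=0, v≡4 (mod 7); (2|7)=+1, (4|7)=+1; sign (−1)^0·+1^0·+1^-4 = +1.
(a,b)_5: α=2, u≡2; β=0, v≡4 (mod 5); (2|5)=-1, (4|5)=+1; sign (−1)^0·-1^0·+1^2 = +1.
(a,b)_19: α=0, u≡7; β=1, v≡11 (mod 19); (7|19)=+1, (11|19)=+1; sign (−1)^0·+1^1·+1^0 = +1.
(a,b)_23: α=3, u≡3; β=0, v≡12 (mod 23); (3|23)=+1, (12|23)=+1; sign (−1)^0·+1^0·+1^3 = +1.
(a,b)_2: α=8, β=0; u≡7, v≡1 (mod 8); ε(u)ε(v)=1·0, αω(v)=8·0, βω(u)=0·0; sum ≡ 0  ⇒  +1.
(a,b)_13: α=0, u≡3; β=1, v≡3 (mod 13); (3|13)=+1, (3|13)=+1; sign (−1)^0·+1^1·+1^0 = +1.
(a,b)_∞: sgn(23)=+, sgn(130169)=+, so +1.
(23, 130169 / ℚ) ramifies at {17, 31}: a division algebra.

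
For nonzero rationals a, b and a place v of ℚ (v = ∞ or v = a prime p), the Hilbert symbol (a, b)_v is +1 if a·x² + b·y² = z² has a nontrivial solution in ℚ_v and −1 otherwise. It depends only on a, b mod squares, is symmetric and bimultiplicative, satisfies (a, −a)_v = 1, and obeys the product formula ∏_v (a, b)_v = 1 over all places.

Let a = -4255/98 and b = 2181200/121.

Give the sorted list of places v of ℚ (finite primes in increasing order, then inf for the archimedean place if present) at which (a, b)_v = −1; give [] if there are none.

[2, 5, 19, 37]

Mod squares: a ≡ -8510, b ≡ 5453. Check v ∈ {∞, 2, 5, 7, 11, 19, 23, 37, 41}.
v=5: a=5^1·(≡3), b=5^2·(≡3) mod 5; (3|5)=-1, (3|5)=-1; (−1)^{1·2·2}·(-1)^2·(-1)^1 = -1.
v=7: a=7^-2·(≡4), b=7^1·(≡1) mod 7; (4|7)=+1, (1|7)=+1; (−1)^{-2·1·3}·(+1)^1·(+1)^-2 = +1.
v=41: a=41^0·(≡39), b=41^1·(≡9) mod 41; (39|41)=+1, (9|41)=+1; (−1)^{0·1·20}·(+1)^1·(+1)^0 = +1.
v=∞: -8510 < 0 and 5453 > 0  ⇒  (a,b)_∞ = +1.
v=2: v_2(a)=-1, v_2(b)=4; units ≡ 1, 5 (mod 8); ε·ε+αω+βω = 0·0+-1·1+4·0 ≡ 1  ⇒  (a,b)_2 = -1.
v=11: a=11^0·(≡9), b=11^-2·(≡10) mod 11; (9|11)=+1, (10|11)=-1; (−1)^{0·-2·5}·(+1)^-2·(-1)^0 = +1.
v=37: a=37^1·(≡6), b=37^0·(≡5) mod 37; (6|37)=-1, (5|37)=-1; (−1)^{1·0·18}·(-1)^0·(-1)^1 = -1.
v=23: a=23^1·(≡19), b=23^0·(≡3) mod 23; (19|23)=-1, (3|23)=+1; (−1)^{1·0·11}·(-1)^0·(+1)^1 = +1.
v=19: a=19^0·(≡13), b=19^1·(≡3) mod 19; (13|19)=-1, (3|19)=-1; (−1)^{0·1·9}·(-1)^1·(-1)^0 = -1.
(-8510, 5453 / ℚ) ramifies at {2, 5, 19, 37}: a division algebra.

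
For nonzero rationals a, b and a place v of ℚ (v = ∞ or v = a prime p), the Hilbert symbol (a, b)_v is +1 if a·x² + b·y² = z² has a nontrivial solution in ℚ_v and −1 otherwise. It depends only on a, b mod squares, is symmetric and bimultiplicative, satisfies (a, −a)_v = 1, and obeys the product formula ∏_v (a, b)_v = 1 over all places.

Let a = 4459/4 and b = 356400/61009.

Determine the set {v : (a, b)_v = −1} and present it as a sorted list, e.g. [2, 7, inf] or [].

(a, b) ≡ (91, 11) mod (ℚ^×)²; places V = {2, 3, 5, 7, 11, 13, 19, ∞}.
(a,b)_7: α=3, u≡5; β=0, v≡4 (mod 7); (5|7)=-1, (4|7)=+1; sign (−1)^0·-1^0·+1^3 = +1.
(a,b)_13: α=1, u≡11; β=-2, v≡7 (mod 13); (11|13)=-1, (7|13)=-1; sign (−1)^0·-1^-2·-1^1 = -1.
(a,b)_11: α=0, u≡1; β=1, v≡9 (mod 11); (1|11)=+1, (9|11)=+1; sign (−1)^0·+1^1·+1^0 = +1.
(a,b)_5: α=0, u≡1; β=2, v≡4 (mod 5); (1|5)=+1, (4|5)=+1; sign (−1)^0·+1^2·+1^0 = +1.
(a,b)_19: α=0, u≡8; β=-2, v≡1 (mod 19); (8|19)=-1, (1|19)=+1; sign (−1)^0·-1^-2·+1^0 = +1.
(a,b)_∞: sgn(91)=+, sgn(11)=+, so +1.
(a,b)_2: α=-2, β=4; u≡3, v≡3 (mod 8); ε(u)ε(v)=1·1, αω(v)=-2·1, βω(u)=4·1; sum ≡ 1  ⇒  -1.
(a,b)_3: α=0, u≡1; β=4, v≡2 (mod 3); (1|3)=+1, (2|3)=-1; sign (−1)^0·+1^4·-1^0 = +1.
(91, 11 / ℚ) ramifies at {2, 13}: a division algebra.

[2, 13]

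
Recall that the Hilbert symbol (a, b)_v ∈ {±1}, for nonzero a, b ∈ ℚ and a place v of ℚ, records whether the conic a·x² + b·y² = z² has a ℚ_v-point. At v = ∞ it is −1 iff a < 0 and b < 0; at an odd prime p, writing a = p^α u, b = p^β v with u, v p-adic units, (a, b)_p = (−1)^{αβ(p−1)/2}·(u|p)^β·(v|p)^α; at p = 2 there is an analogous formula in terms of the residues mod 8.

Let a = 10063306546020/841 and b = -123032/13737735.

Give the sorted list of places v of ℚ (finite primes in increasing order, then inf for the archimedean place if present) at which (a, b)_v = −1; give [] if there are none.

[3, 7]

(a, b) ≡ (105, -2730) mod (ℚ^×)²; places V = {2, 3, 5, 7, 11, 13, 29, ∞}.
(a,b)_3: α=11, u≡2; β=-3, v≡2 (mod 3); (2|3)=-1, (2|3)=-1; sign (−1)^1·-1^-3·-1^11 = -1.
(a,b)_29: α=-2, u≡12; β=-2, v≡20 (mod 29); (12|29)=-1, (20|29)=+1; sign (−1)^0·-1^-2·+1^-2 = +1.
(a,b)_11: α=0, u≡7; β=-2, v≡9 (mod 11); (7|11)=-1, (9|11)=+1; sign (−1)^0·-1^-2·+1^0 = +1.
(a,b)_5: α=1, u≡4; β=-1, v≡4 (mod 5); (4|5)=+1, (4|5)=+1; sign (−1)^0·+1^-1·+1^1 = +1.
(a,b)_7: α=5, u≡2; β=1, v≡2 (mod 7); (2|7)=+1, (2|7)=+1; sign (−1)^1·+1^1·+1^5 = -1.
(a,b)_13: α=2, u≡12; β=3, v≡2 (mod 13); (12|13)=+1, (2|13)=-1; sign (−1)^0·+1^3·-1^2 = +1.
(a,b)_∞: sgn(105)=+, sgn(-2730)=−, so +1.
(a,b)_2: α=2, β=3; u≡1, v≡3 (mod 8); ε(u)ε(v)=0·1, αω(v)=2·1, βω(u)=3·0; sum ≡ 0  ⇒  +1.
|Ram(105, -2730)| = 2, even; anisotropic at {3, 7}.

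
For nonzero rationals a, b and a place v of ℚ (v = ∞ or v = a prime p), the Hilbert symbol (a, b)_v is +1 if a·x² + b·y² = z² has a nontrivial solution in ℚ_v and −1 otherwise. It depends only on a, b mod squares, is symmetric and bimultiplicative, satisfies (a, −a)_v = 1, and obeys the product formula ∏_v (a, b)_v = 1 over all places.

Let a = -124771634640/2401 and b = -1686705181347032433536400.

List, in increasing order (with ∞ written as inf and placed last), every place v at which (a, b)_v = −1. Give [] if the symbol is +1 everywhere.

[2, 11, 29, inf]

(a, b) ≡ (-3565, -9889) mod (ℚ^×)²; places V = {2, 3, 5, 7, 11, 17, 23, 29, 31, ∞}.
(a,b)_29: α=2, u≡19; β=5, v≡22 (mod 29); (19|29)=-1, (22|29)=+1; sign (−1)^0·-1^5·+1^2 = -1.
(a,b)_∞: sgn(-3565)=−, sgn(-9889)=−, so -1.
(a,b)_11: α=0, u≡6; β=5, v≡4 (mod 11); (6|11)=-1, (4|11)=+1; sign (−1)^0·-1^5·+1^0 = -1.
(a,b)_5: α=1, u≡2; β=2, v≡4 (mod 5); (2|5)=-1, (4|5)=+1; sign (−1)^0·-1^2·+1^1 = +1.
(a,b)_17: α=2, u≡12; β=0, v≡7 (mod 17); (12|17)=-1, (7|17)=-1; sign (−1)^0·-1^0·-1^2 = +1.
(a,b)_7: α=-4, u≡5; β=0, v≡4 (mod 7); (5|7)=-1, (4|7)=+1; sign (−1)^0·-1^0·+1^-4 = +1.
(a,b)_31: α=1, u≡5; β=3, v≡29 (mod 31); (5|31)=+1, (29|31)=-1; sign (−1)^1·+1^3·-1^1 = +1.
(a,b)_2: α=4, β=4; u≡3, v≡7 (mod 8); ε(u)ε(v)=1·1, αω(v)=4·0, βω(u)=4·1; sum ≡ 1  ⇒  -1.
(a,b)_3: α=2, u≡2; β=4, v≡2 (mod 3); (2|3)=-1, (2|3)=-1; sign (−1)^0·-1^4·-1^2 = +1.
(a,b)_23: α=1, u≡9; β=2, v≡6 (mod 23); (9|23)=+1, (6|23)=+1; sign (−1)^0·+1^2·+1^1 = +1.
Ram(-3565, -9889) = {2, 11, 29, ∞}; no ℚ_2-point on the conic.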